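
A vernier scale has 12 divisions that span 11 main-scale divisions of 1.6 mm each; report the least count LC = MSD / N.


LC = MSD / n_div
= 1.6 / 12
= 0.1333

0.1333


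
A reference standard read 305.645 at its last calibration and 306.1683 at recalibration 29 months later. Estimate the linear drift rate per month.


rate = (v2 - v1) / months
= (306.1683 - 305.645) / 29
= 0.5233 / 29
= 0.0180

0.0180


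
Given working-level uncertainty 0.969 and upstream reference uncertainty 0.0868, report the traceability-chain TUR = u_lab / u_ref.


TUR = u_lab / u_ref
= 0.969 / 0.0868
= 11.1636

11.1636


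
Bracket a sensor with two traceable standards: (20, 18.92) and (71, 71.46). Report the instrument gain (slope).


slope = (y2 - y1) / (x2 - x1)
= (71.46 - 18.92) / (71 - 20)
= 52.5400 / 51
= 1.0302

1.0302


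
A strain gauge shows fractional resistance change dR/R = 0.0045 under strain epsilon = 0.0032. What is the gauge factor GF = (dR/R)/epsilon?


GF = (dR/R) / epsilon
= 0.0045 / 0.0032
= 1.4062

1.4062


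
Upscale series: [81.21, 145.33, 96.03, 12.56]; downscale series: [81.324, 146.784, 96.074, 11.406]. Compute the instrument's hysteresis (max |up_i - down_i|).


|81.21 - 81.324| = 0.1140
|145.33 - 146.784| = 1.4540
|96.03 - 96.074| = 0.0440
|12.56 - 11.406| = 1.1540
hysteresis = max(diffs) = 1.4540

1.4540


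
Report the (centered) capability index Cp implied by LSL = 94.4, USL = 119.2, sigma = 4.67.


Cp = (USL - LSL) / (6 * sigma)
= (119.2 - 94.4) / (6 * 4.67)
= 24.8000 / 28.0200
= 0.8851

0.8851


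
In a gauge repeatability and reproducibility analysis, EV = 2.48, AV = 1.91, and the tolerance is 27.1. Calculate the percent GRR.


GRR = sqrt(EV^2 + AV^2) = sqrt(2.48^2 + 1.91^2) = 3.1302556
%GRR = GRR / tol * 100 = 3.1302556 / 27.1 * 100
%GRR = 11.5508

11.5508


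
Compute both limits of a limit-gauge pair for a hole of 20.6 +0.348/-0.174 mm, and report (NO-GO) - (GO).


GO = nominal - lower_tol (smallest hole = maximum material condition)
GO = 20.6 - 0.174 = 20.426
NO-GO = nominal + upper_tol (largest hole = least material condition)
NO-GO = 20.6 + 0.348 = 20.948
spread = NO-GO - GO = 20.948 - 20.426 = 0.5220

0.5220


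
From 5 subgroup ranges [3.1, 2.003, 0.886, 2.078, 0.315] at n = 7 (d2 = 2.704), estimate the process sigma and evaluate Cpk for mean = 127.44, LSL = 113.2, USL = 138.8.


R_bar = (3.1 + 2.003 + 0.886 + 2.078 + 0.315) / 5 = 1.6764
sigma = R_bar / d2 = 1.6764 / 2.704 = 0.61997041
Cp = (USL - LSL)/(6*sigma) = (138.8 - 113.2)/(6*0.61997041) = 6.8820
Cpu = (138.8 - 127.44)/(3*0.61997041) = 6.1078
Cpl = (127.44 - 113.2)/(3*0.61997041) = 7.6563
Cpk = min(Cpu, Cpl) = 6.1078

6.1078


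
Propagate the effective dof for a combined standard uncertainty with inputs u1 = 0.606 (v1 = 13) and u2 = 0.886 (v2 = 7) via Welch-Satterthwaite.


uc = sqrt(u1^2 + u2^2) = sqrt(0.606^2 + 0.886^2) = 1.0734207
v_eff = uc^4 / (u1^4/v1 + u2^4/v2)
= 1.0734207^4 / (0.606^4/13 + 0.886^4/7)
= 1.3276386 / 0.098405267
v_eff = 13.4915

13.4915


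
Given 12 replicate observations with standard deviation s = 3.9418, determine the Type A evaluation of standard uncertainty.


u_A = s / sqrt(n)
u_A = 3.9418 / sqrt(12)
u_A = 3.9418 / 3.4641016
u_A = 1.1379

1.1379


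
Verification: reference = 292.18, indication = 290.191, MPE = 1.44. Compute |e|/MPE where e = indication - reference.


e = indication - reference = 290.191 - 292.18 = -1.9890
|e| = 1.9890
ratio = |e| / MPE = 1.9890 / 1.44
ratio = 1.3813

1.3813


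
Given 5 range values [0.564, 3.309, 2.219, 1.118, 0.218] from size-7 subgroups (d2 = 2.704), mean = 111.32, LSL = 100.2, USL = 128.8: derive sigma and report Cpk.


R_bar = (0.564 + 3.309 + 2.219 + 1.118 + 0.218) / 5 = 1.4856
sigma = R_bar / d2 = 1.4856 / 2.704 = 0.54940828
Cp = (USL - LSL)/(6*sigma) = (128.8 - 100.2)/(6*0.54940828) = 8.6760
Cpu = (128.8 - 111.32)/(3*0.54940828) = 10.6053
Cpl = (111.32 - 100.2)/(3*0.54940828) = 6.7467
Cpk = min(Cpu, Cpl) = 6.7467

6.7467


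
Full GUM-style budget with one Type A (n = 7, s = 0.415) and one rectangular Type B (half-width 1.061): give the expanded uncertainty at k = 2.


u_A = s / sqrt(n) = 0.415 / sqrt(7) = 0.15685526
u_B = half_width / sqrt(3) = 1.061 / sqrt(3) = 0.61256864
uc = sqrt(u_A^2 + u_B^2) = sqrt(0.15685526^2 + 0.61256864^2) = 0.63233212
U = k * uc = 2 * 0.63233212
U = 1.2647

1.2647


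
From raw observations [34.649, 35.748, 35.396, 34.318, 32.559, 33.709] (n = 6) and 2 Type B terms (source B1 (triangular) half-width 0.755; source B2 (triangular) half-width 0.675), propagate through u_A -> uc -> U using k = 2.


mean = (34.649 + 35.748 + 35.396 + 34.318 + 32.559 + 33.709) / 6 = 34.3965
s = sqrt(sum((x - mean)^2)/(n-1)) = 1.1614244
u_A = s / sqrt(n) = 1.1614244 / sqrt(6) = 0.47414953
u_B1 = 0.755 / sqrt(6) = 0.30822746
u_B2 = 0.675 / sqrt(6) = 0.2755676
uc = sqrt(0.47414953^2 + 0.30822746^2 + 0.2755676^2) = 0.62909415
U = k * uc = 2 * 0.62909415
U = 1.2582

1.2582


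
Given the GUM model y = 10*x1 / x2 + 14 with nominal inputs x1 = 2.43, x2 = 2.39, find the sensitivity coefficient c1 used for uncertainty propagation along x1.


y = 10*x1 / x2 + 14
dy/dx1 = 10/x2
Evaluate at x2 = 2.39: c1 = 10 / 2.39
c1 = 4.1841

4.1841


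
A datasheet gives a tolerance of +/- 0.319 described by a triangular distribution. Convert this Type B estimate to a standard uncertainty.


u_B = half_width / sqrt(6)
u_B = 0.319 / 2.4494897
u_B = 0.1302

0.1302


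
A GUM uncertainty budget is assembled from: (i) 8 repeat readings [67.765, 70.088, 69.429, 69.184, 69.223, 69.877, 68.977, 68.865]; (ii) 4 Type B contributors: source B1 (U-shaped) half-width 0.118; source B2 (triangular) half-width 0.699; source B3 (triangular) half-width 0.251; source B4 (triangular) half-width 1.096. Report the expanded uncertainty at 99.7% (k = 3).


mean = (67.765 + 70.088 + 69.429 + 69.184 + 69.223 + 69.877 + 68.977 + 68.865) / 8 = 69.176
s = sqrt(sum((x - mean)^2)/(n-1)) = 0.70878871
u_A = s / sqrt(n) = 0.70878871 / sqrt(8) = 0.25059465
u_B1 = 0.118 / sqrt(2) = 0.0834386
u_B2 = 0.699 / sqrt(6) = 0.28536556
u_B3 = 0.251 / sqrt(6) = 0.10247032
u_B4 = 1.096 / sqrt(6) = 0.44744013
uc = sqrt(0.25059465^2 + 0.0834386^2 + 0.28536556^2 + 0.10247032^2 + 0.44744013^2) = 0.60157794
U = k * uc = 3 * 0.60157794
U = 1.8047

1.8047


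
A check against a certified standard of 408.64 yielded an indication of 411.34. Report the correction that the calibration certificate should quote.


Correction = standard - reading
= 408.64 - 411.34
= -2.7000

-2.7000


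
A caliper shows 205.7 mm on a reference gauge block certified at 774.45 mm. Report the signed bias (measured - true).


Systematic error = measured - true
= 205.7 - 774.45
= -568.7500

-568.7500


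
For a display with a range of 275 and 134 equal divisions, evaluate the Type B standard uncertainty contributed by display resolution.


resolution = range / divisions
resolution = 275 / 134 = 2.0522388
u_res = resolution / (2*sqrt(3))
u_res = 2.0522388 / 3.4641016
u_res = 0.5924

0.5924


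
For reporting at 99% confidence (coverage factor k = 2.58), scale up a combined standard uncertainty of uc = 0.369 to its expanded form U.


U = k * uc
U = 2.58 * 0.369
U = 0.9520

0.9520


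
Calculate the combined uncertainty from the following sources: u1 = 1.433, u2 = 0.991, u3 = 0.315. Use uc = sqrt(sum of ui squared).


uc = sqrt(1.433^2 + 0.991^2 + 0.315^2)
uc = sqrt(3.134795)
uc = 1.7705

1.7705


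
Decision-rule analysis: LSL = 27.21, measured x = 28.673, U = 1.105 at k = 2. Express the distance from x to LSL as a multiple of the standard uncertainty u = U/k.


u = U / k = 1.105 / 2 = 0.5525
margin = |LSL - x| = |27.21 - 28.673| = 1.463
z = margin / u = 1.463 / 0.5525
z = 2.6480

2.6480


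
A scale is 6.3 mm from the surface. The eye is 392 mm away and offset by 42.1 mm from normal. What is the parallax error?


error = h * offset / d
= 6.3 * 42.1 / 392
= 0.6766

0.6766


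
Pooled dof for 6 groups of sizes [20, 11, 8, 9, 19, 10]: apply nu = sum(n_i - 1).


nu = sum_i (n_i - 1)
nu = ((20 - 1) + (11 - 1) + (8 - 1) + (9 - 1) + (19 - 1) + (10 - 1))
nu = 19 + 10 + 7 + 8 + 18 + 9
nu = 71

71


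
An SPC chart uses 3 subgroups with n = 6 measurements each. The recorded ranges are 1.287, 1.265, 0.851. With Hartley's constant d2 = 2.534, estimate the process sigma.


R_bar = (1.287 + 1.265 + 0.851) / 3
R_bar = 3.403 / 3 = 1.1343333
sigma_hat = R_bar / d2 = 1.1343333 / 2.534 = 0.4476

0.4476


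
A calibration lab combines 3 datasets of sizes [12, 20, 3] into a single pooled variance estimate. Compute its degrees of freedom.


nu = sum_i (n_i - 1)
nu = ((12 - 1) + (20 - 1) + (3 - 1))
nu = 11 + 19 + 2
nu = 32

32


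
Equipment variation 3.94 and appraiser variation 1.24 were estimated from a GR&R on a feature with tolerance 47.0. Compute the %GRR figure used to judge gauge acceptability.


GRR = sqrt(EV^2 + AV^2) = sqrt(3.94^2 + 1.24^2) = 4.1305205
%GRR = GRR / tol * 100 = 4.1305205 / 47.0 * 100
%GRR = 8.7883

8.7883


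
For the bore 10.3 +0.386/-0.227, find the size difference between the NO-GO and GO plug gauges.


GO = nominal - lower_tol (smallest hole = maximum material condition)
GO = 10.3 - 0.227 = 10.073
NO-GO = nominal + upper_tol (largest hole = least material condition)
NO-GO = 10.3 + 0.386 = 10.686
spread = NO-GO - GO = 10.686 - 10.073 = 0.6130

0.6130


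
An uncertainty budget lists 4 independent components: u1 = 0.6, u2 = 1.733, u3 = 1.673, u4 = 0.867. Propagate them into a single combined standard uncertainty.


uc = sqrt(0.6^2 + 1.733^2 + 1.673^2 + 0.867^2)
uc = sqrt(6.913907)
uc = 2.6294

2.6294


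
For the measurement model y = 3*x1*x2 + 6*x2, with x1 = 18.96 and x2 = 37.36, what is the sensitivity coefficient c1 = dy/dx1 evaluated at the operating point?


y = 3*x1*x2 + 6*x2
dy/dx1 = 3*x2
Evaluate at x2 = 37.36: c1 = 3 * 37.36
c1 = 112.0800

112.0800


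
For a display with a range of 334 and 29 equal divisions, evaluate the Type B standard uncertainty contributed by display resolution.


resolution = range / divisions
resolution = 334 / 29 = 11.517241
u_res = resolution / (2*sqrt(3))
u_res = 11.517241 / 3.4641016
u_res = 3.3247

3.3247


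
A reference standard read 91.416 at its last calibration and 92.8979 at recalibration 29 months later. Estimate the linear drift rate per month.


rate = (v2 - v1) / months
= (92.8979 - 91.416) / 29
= 1.4819 / 29
= 0.0511

0.0511


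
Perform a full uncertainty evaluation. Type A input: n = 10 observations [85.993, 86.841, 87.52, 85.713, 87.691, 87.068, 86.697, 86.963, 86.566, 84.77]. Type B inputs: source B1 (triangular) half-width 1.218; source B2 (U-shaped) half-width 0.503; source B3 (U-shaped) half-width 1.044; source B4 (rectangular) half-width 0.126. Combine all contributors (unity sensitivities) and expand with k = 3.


mean = (85.993 + 86.841 + 87.52 + 85.713 + 87.691 + 87.068 + 86.697 + 86.963 + 86.566 + 84.77) / 10 = 86.5822
s = sqrt(sum((x - mean)^2)/(n-1)) = 0.87920858
u_A = s / sqrt(n) = 0.87920858 / sqrt(10) = 0.27803017
u_B1 = 1.218 / sqrt(6) = 0.49724642
u_B2 = 0.503 / sqrt(2) = 0.35567471
u_B3 = 1.044 / sqrt(2) = 0.73821948
u_B4 = 0.126 / sqrt(3) = 0.072746134
uc = sqrt(0.27803017^2 + 0.49724642^2 + 0.35567471^2 + 0.73821948^2 + 0.072746134^2) = 1.0006594
U = k * uc = 3 * 1.0006594
U = 3.0020

3.0020


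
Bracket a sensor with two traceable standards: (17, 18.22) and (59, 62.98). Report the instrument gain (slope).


slope = (y2 - y1) / (x2 - x1)
= (62.98 - 18.22) / (59 - 17)
= 44.7600 / 42
= 1.0657

1.0657


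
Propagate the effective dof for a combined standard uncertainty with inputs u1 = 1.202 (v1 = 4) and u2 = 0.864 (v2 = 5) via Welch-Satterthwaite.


uc = sqrt(u1^2 + u2^2) = sqrt(1.202^2 + 0.864^2) = 1.480304
v_eff = uc^4 / (u1^4/v1 + u2^4/v2)
= 1.480304^4 / (1.202^4/4 + 0.864^4/5)
= 4.8017954 / 0.63331591
v_eff = 7.5820

7.5820


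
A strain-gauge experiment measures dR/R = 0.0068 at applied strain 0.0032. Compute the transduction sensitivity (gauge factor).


GF = (dR/R) / epsilon
= 0.0068 / 0.0032
= 2.1250

2.1250


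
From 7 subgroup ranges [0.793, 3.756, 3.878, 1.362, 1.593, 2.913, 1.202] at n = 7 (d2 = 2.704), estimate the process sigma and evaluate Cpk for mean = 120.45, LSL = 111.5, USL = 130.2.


R_bar = (0.793 + 3.756 + 3.878 + 1.362 + 1.593 + 2.913 + 1.202) / 7 = 2.2138571
sigma = R_bar / d2 = 2.2138571 / 2.704 = 0.81873413
Cp = (USL - LSL)/(6*sigma) = (130.2 - 111.5)/(6*0.81873413) = 3.8067
Cpu = (130.2 - 120.45)/(3*0.81873413) = 3.9695
Cpl = (120.45 - 111.5)/(3*0.81873413) = 3.6438
Cpk = min(Cpu, Cpl) = 3.6438

3.6438


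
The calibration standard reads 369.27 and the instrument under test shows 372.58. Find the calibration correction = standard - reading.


Correction = standard - reading
= 369.27 - 372.58
= -3.3100

-3.3100


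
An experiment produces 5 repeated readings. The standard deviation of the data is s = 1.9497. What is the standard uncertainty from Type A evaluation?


u_A = s / sqrt(n)
u_A = 1.9497 / sqrt(5)
u_A = 1.9497 / 2.236068
u_A = 0.8719

0.8719


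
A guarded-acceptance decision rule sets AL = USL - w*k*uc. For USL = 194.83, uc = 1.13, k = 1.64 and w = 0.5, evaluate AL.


U = k * uc = 1.64 * 1.13 = 1.8532
guard band g = w * U = 0.5 * 1.8532 = 0.9266
AL = USL - g = 194.83 - 0.9266
AL = 193.9034

193.9034


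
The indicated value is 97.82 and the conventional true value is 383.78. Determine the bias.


Systematic error = measured - true
= 97.82 - 383.78
= -285.9600

-285.9600


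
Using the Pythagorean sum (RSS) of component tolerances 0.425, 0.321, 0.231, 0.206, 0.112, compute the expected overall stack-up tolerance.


RSS = sqrt(0.425^2 + 0.321^2 + 0.231^2 + 0.206^2 + 0.112^2)
= sqrt(0.392007)
= 0.6261

0.6261


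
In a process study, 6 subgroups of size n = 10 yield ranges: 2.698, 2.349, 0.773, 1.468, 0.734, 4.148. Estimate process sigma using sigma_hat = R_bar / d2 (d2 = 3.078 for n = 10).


R_bar = (2.698 + 2.349 + 0.773 + 1.468 + 0.734 + 4.148) / 6
R_bar = 12.17 / 6 = 2.0283333
sigma_hat = R_bar / d2 = 2.0283333 / 3.078 = 0.6590

0.6590


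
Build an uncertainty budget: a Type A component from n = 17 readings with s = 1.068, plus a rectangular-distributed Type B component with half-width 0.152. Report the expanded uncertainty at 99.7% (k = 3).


u_A = s / sqrt(n) = 1.068 / sqrt(17) = 0.25902805
u_B = half_width / sqrt(3) = 0.152 / sqrt(3) = 0.087757241
uc = sqrt(u_A^2 + u_B^2) = sqrt(0.25902805^2 + 0.087757241^2) = 0.27349015
U = k * uc = 3 * 0.27349015
U = 0.8205

0.8205


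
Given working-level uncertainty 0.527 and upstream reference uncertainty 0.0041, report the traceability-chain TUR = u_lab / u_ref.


TUR = u_lab / u_ref
= 0.527 / 0.0041
= 128.5366

128.5366


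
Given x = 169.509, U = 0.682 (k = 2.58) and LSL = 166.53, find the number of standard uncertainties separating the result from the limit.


u = U / k = 0.682 / 2.58 = 0.26434109
margin = |LSL - x| = |166.53 - 169.509| = 2.979
z = margin / u = 2.979 / 0.26434109
z = 11.2695

11.2695


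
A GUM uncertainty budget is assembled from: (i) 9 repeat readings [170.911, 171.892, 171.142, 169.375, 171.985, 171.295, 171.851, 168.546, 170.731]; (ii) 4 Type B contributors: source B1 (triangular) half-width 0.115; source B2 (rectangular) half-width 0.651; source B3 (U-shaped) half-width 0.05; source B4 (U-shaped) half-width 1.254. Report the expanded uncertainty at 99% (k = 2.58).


mean = (170.911 + 171.892 + 171.142 + 169.375 + 171.985 + 171.295 + 171.851 + 168.546 + 170.731) / 9 = 170.8586667
s = sqrt(sum((x - mean)^2)/(n-1)) = 1.181129
u_A = s / sqrt(n) = 1.181129 / sqrt(9) = 0.39370967
u_B1 = 0.115 / sqrt(6) = 0.046948553
u_B2 = 0.651 / sqrt(3) = 0.37585503
u_B3 = 0.05 / sqrt(2) = 0.035355339
u_B4 = 1.254 / sqrt(2) = 0.8867119
uc = sqrt(0.39370967^2 + 0.046948553^2 + 0.37585503^2 + 0.035355339^2 + 0.8867119^2) = 1.0421067
U = k * uc = 2.58 * 1.0421067
U = 2.6886

2.6886


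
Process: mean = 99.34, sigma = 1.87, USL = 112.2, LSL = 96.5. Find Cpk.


Cpu = (USL - mean) / (3*sigma) = (112.2 - 99.34) / (3*1.87) = 2.2923
Cpl = (mean - LSL) / (3*sigma) = (99.34 - 96.5) / (3*1.87) = 0.5062
Cpk = min(Cpu, Cpl) = 0.5062

0.5062


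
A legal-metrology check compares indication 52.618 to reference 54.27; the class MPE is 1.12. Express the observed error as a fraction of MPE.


e = indication - reference = 52.618 - 54.27 = -1.6520
|e| = 1.6520
ratio = |e| / MPE = 1.6520 / 1.12
ratio = 1.4750

1.4750


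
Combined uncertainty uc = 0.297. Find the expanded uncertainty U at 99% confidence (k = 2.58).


U = k * uc
U = 2.58 * 0.297
U = 0.7663

0.7663


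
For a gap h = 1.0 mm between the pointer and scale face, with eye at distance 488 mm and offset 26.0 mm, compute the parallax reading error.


error = h * offset / d
= 1.0 * 26.0 / 488
= 0.0533

0.0533


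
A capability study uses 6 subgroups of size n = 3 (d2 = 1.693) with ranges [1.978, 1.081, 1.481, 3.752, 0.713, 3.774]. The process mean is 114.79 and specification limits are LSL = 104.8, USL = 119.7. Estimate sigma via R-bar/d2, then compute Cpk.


R_bar = (1.978 + 1.081 + 1.481 + 3.752 + 0.713 + 3.774) / 6 = 2.1298333
sigma = R_bar / d2 = 2.1298333 / 1.693 = 1.2580232
Cp = (USL - LSL)/(6*sigma) = (119.7 - 104.8)/(6*1.2580232) = 1.9740
Cpu = (119.7 - 114.79)/(3*1.2580232) = 1.3010
Cpl = (114.79 - 104.8)/(3*1.2580232) = 2.6470
Cpk = min(Cpu, Cpl) = 1.3010

1.3010


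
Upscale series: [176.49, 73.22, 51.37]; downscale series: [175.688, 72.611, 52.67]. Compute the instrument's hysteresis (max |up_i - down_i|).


|176.49 - 175.688| = 0.8020
|73.22 - 72.611| = 0.6090
|51.37 - 52.67| = 1.3000
hysteresis = max(diffs) = 1.3000

1.3000


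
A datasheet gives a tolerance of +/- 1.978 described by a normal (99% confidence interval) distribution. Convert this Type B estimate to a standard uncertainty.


u_B = half_width / 2.576
u_B = 1.978 / 2.576
u_B = 0.7679

0.7679


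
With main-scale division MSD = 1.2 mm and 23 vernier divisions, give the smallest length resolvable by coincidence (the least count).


LC = MSD / n_div
= 1.2 / 23
= 0.0522

0.0522


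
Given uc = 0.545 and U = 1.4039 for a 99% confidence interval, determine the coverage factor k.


k = U / uc
k = 1.4039 / 0.545
k = 2.576

2.576


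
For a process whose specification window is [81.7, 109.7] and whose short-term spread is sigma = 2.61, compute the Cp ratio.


Cp = (USL - LSL) / (6 * sigma)
= (109.7 - 81.7) / (6 * 2.61)
= 28.0000 / 15.6600
= 1.7880

1.7880


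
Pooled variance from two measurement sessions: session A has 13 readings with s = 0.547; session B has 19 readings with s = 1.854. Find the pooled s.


s_p = sqrt(((n1-1)*s1^2 + (n2-1)*s2^2) / (n1+n2-2))
numerator = (13-1)*0.547^2 + (19-1)*1.854^2 = 3.590508 + 61.871688 = 65.462196
denominator = 13 + 19 - 2 = 30
s_p^2 = 65.462196 / 30 = 2.1820732
s_p = sqrt(2.1820732) = 1.4772

1.4772


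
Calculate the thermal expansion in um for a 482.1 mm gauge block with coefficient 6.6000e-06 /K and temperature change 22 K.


dL = L * alpha * dT
= 482.1 * 6.6000e-06 * 22
= 0.0700009 mm
dL_um = 0.0700009 * 1000 = 70.0009 um

70.0009


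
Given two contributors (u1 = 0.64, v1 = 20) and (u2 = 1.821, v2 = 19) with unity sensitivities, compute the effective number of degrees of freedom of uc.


uc = sqrt(u1^2 + u2^2) = sqrt(0.64^2 + 1.821^2) = 1.930192
v_eff = uc^4 / (u1^4/v1 + u2^4/v2)
= 1.930192^4 / (0.64^4/20 + 1.821^4/19)
= 13.880402 / 0.58713218
v_eff = 23.6410

23.6410


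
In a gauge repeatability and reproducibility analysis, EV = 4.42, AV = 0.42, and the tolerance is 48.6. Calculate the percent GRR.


GRR = sqrt(EV^2 + AV^2) = sqrt(4.42^2 + 0.42^2) = 4.4399099
%GRR = GRR / tol * 100 = 4.4399099 / 48.6 * 100
%GRR = 9.1356

9.1356


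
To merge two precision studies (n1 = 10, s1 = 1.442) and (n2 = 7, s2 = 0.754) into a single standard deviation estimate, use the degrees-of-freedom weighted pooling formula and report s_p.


s_p = sqrt(((n1-1)*s1^2 + (n2-1)*s2^2) / (n1+n2-2))
numerator = (10-1)*1.442^2 + (7-1)*0.754^2 = 18.714276 + 3.411096 = 22.125372
denominator = 10 + 7 - 2 = 15
s_p^2 = 22.125372 / 15 = 1.4750248
s_p = sqrt(1.4750248) = 1.2145

1.2145


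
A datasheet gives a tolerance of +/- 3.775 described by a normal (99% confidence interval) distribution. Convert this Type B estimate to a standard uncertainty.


u_B = half_width / 2.576
u_B = 3.775 / 2.576
u_B = 1.4655

1.4655


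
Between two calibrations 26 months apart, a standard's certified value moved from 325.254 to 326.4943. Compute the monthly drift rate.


rate = (v2 - v1) / months
= (326.4943 - 325.254) / 26
= 1.2403 / 26
= 0.0477

0.0477


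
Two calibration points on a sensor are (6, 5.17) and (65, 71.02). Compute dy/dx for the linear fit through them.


slope = (y2 - y1) / (x2 - x1)
= (71.02 - 5.17) / (65 - 6)
= 65.8500 / 59
= 1.1161

1.1161


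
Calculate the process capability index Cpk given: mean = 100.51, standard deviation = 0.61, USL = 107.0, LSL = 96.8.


Cpu = (USL - mean) / (3*sigma) = (107.0 - 100.51) / (3*0.61) = 3.5464
Cpl = (mean - LSL) / (3*sigma) = (100.51 - 96.8) / (3*0.61) = 2.0273
Cpk = min(Cpu, Cpl) = 2.0273

2.0273


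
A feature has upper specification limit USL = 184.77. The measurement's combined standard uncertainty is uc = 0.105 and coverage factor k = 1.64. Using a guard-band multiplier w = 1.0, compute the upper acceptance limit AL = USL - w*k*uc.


U = k * uc = 1.64 * 0.105 = 0.1722
guard band g = w * U = 1.0 * 0.1722 = 0.1722
AL = USL - g = 184.77 - 0.1722
AL = 184.5978

184.5978


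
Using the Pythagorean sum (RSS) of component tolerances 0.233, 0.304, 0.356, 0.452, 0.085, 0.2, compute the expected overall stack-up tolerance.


RSS = sqrt(0.233^2 + 0.304^2 + 0.356^2 + 0.452^2 + 0.085^2 + 0.2^2)
= sqrt(0.52497)
= 0.7245

0.7245


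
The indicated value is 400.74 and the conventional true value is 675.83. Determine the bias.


Systematic error = measured - true
= 400.74 - 675.83
= -275.0900

-275.0900


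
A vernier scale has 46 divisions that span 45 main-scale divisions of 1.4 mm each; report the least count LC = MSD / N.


LC = MSD / n_div
= 1.4 / 46
= 0.0304

0.0304


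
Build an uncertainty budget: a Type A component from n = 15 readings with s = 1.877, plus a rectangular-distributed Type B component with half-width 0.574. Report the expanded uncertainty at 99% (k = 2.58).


u_A = s / sqrt(n) = 1.877 / sqrt(15) = 0.48463932
u_B = half_width / sqrt(3) = 0.574 / sqrt(3) = 0.33139905
uc = sqrt(u_A^2 + u_B^2) = sqrt(0.48463932^2 + 0.33139905^2) = 0.58711209
U = k * uc = 2.58 * 0.58711209
U = 1.5147

1.5147


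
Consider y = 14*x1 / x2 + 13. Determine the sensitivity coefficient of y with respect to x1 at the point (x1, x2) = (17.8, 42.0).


y = 14*x1 / x2 + 13
dy/dx1 = 14/x2
Evaluate at x2 = 42.0: c1 = 14 / 42.0
c1 = 0.3333

0.3333


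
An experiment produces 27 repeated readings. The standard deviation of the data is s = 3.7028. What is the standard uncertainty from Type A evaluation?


u_A = s / sqrt(n)
u_A = 3.7028 / sqrt(27)
u_A = 3.7028 / 5.1961524
u_A = 0.7126

0.7126


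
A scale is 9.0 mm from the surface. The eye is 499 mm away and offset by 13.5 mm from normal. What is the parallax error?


error = h * offset / d
= 9.0 * 13.5 / 499
= 0.2435

0.2435


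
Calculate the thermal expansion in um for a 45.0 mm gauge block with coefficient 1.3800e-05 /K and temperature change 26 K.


dL = L * alpha * dT
= 45.0 * 1.3800e-05 * 26
= 0.0161460 mm
dL_um = 0.0161460 * 1000 = 16.1460 um

16.1460


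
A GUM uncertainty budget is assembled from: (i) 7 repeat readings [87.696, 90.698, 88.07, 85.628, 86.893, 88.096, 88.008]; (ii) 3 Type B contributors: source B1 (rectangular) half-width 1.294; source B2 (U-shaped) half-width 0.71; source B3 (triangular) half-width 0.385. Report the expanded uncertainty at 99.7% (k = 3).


mean = (87.696 + 90.698 + 88.07 + 85.628 + 86.893 + 88.096 + 88.008) / 7 = 87.86985714
s = sqrt(sum((x - mean)^2)/(n-1)) = 1.5340074
u_A = s / sqrt(n) = 1.5340074 / sqrt(7) = 0.5798003
u_B1 = 1.294 / sqrt(3) = 0.74709125
u_B2 = 0.71 / sqrt(2) = 0.50204581
u_B3 = 0.385 / sqrt(6) = 0.15717559
uc = sqrt(0.5798003^2 + 0.74709125^2 + 0.50204581^2 + 0.15717559^2) = 1.0821589
U = k * uc = 3 * 1.0821589
U = 3.2465

3.2465


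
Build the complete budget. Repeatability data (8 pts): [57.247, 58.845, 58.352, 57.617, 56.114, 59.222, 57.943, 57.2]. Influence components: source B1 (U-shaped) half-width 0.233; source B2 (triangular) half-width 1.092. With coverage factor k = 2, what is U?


mean = (57.247 + 58.845 + 58.352 + 57.617 + 56.114 + 59.222 + 57.943 + 57.2) / 8 = 57.8175
s = sqrt(sum((x - mean)^2)/(n-1)) = 0.99847784
u_A = s / sqrt(n) = 0.99847784 / sqrt(8) = 0.35301523
u_B1 = 0.233 / sqrt(2) = 0.16475588
u_B2 = 1.092 / sqrt(6) = 0.44580713
uc = sqrt(0.35301523^2 + 0.16475588^2 + 0.44580713^2) = 0.59203737
U = k * uc = 2 * 0.59203737
U = 1.1841

1.1841


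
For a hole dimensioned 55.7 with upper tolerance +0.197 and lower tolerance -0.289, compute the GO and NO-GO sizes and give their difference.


GO = nominal - lower_tol (smallest hole = maximum material condition)
GO = 55.7 - 0.289 = 55.411
NO-GO = nominal + upper_tol (largest hole = least material condition)
NO-GO = 55.7 + 0.197 = 55.897
spread = NO-GO - GO = 55.897 - 55.411 = 0.4860

0.4860


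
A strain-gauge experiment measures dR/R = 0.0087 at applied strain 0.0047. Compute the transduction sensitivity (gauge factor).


GF = (dR/R) / epsilon
= 0.0087 / 0.0047
= 1.8511

1.8511


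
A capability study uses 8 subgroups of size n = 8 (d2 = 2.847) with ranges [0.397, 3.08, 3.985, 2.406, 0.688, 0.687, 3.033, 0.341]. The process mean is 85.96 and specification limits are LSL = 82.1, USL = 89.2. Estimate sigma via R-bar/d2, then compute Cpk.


R_bar = (0.397 + 3.08 + 3.985 + 2.406 + 0.688 + 0.687 + 3.033 + 0.341) / 8 = 1.827125
sigma = R_bar / d2 = 1.827125 / 2.847 = 0.64177204
Cp = (USL - LSL)/(6*sigma) = (89.2 - 82.1)/(6*0.64177204) = 1.8439
Cpu = (89.2 - 85.96)/(3*0.64177204) = 1.6828
Cpl = (85.96 - 82.1)/(3*0.64177204) = 2.0049
Cpk = min(Cpu, Cpl) = 1.6828

1.6828


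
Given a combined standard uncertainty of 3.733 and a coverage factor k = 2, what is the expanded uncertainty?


U = k * uc
U = 2 * 3.733
U = 7.4660

7.4660


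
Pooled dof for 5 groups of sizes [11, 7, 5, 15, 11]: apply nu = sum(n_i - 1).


nu = sum_i (n_i - 1)
nu = ((11 - 1) + (7 - 1) + (5 - 1) + (15 - 1) + (11 - 1))
nu = 10 + 6 + 4 + 14 + 10
nu = 44

44


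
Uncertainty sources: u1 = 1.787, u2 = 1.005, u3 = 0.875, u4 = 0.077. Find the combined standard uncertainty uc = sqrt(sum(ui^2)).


uc = sqrt(1.787^2 + 1.005^2 + 0.875^2 + 0.077^2)
uc = sqrt(4.974948)
uc = 2.2305

2.2305


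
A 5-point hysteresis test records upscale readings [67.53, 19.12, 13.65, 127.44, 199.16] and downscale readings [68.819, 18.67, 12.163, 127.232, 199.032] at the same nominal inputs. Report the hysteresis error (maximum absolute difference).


|67.53 - 68.819| = 1.2890
|19.12 - 18.67| = 0.4500
|13.65 - 12.163| = 1.4870
|127.44 - 127.232| = 0.2080
|199.16 - 199.032| = 0.1280
hysteresis = max(diffs) = 1.4870

1.4870


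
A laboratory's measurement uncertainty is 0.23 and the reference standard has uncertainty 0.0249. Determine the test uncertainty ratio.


TUR = u_lab / u_ref
= 0.23 / 0.0249
= 9.2369

9.2369


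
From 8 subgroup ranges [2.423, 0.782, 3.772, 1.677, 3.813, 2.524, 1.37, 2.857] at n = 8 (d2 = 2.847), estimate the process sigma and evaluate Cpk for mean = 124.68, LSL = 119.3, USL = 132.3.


R_bar = (2.423 + 0.782 + 3.772 + 1.677 + 3.813 + 2.524 + 1.37 + 2.857) / 8 = 2.40225
sigma = R_bar / d2 = 2.40225 / 2.847 = 0.84378293
Cp = (USL - LSL)/(6*sigma) = (132.3 - 119.3)/(6*0.84378293) = 2.5678
Cpu = (132.3 - 124.68)/(3*0.84378293) = 3.0103
Cpl = (124.68 - 119.3)/(3*0.84378293) = 2.1253
Cpk = min(Cpu, Cpl) = 2.1253

2.1253


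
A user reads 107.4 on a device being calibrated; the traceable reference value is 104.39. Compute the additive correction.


Correction = standard - reading
= 104.39 - 107.4
= -3.0100

-3.0100


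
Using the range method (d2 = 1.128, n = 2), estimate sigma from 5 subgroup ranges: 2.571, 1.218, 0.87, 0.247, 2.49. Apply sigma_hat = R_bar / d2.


R_bar = (2.571 + 1.218 + 0.87 + 0.247 + 2.49) / 5
R_bar = 7.396 / 5 = 1.4792
sigma_hat = R_bar / d2 = 1.4792 / 1.128 = 1.3113

1.3113


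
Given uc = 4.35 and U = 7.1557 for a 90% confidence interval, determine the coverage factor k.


k = U / uc
k = 7.1557 / 4.35
k = 1.645

1.645


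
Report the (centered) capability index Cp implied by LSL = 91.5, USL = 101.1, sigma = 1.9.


Cp = (USL - LSL) / (6 * sigma)
= (101.1 - 91.5) / (6 * 1.9)
= 9.6000 / 11.4000
= 0.8421

0.8421


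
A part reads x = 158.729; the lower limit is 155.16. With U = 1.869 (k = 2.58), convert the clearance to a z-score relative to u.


u = U / k = 1.869 / 2.58 = 0.7244186
margin = |LSL - x| = |155.16 - 158.729| = 3.569
z = margin / u = 3.569 / 0.7244186
z = 4.9267

4.9267


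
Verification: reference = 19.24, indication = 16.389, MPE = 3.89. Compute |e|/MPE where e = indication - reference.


e = indication - reference = 16.389 - 19.24 = -2.8510
|e| = 2.8510
ratio = |e| / MPE = 2.8510 / 3.89
ratio = 0.7329

0.7329


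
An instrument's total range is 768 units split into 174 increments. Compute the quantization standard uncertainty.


resolution = range / divisions
resolution = 768 / 174 = 4.4137931
u_res = resolution / (2*sqrt(3))
u_res = 4.4137931 / 3.4641016
u_res = 1.2742

1.2742


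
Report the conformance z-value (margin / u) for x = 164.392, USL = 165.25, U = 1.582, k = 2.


u = U / k = 1.582 / 2 = 0.791
margin = |USL - x| = |165.25 - 164.392| = 0.858
z = margin / u = 0.858 / 0.791
z = 1.0847

1.0847


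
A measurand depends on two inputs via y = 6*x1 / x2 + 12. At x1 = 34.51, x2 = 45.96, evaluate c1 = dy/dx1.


y = 6*x1 / x2 + 12
dy/dx1 = 6/x2
Evaluate at x2 = 45.96: c1 = 6 / 45.96
c1 = 0.1305

0.1305


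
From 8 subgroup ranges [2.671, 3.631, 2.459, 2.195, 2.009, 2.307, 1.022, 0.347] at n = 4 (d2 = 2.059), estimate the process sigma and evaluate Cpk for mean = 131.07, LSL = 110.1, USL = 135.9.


R_bar = (2.671 + 3.631 + 2.459 + 2.195 + 2.009 + 2.307 + 1.022 + 0.347) / 8 = 2.080125
sigma = R_bar / d2 = 2.080125 / 2.059 = 1.0102598
Cp = (USL - LSL)/(6*sigma) = (135.9 - 110.1)/(6*1.0102598) = 4.2563
Cpu = (135.9 - 131.07)/(3*1.0102598) = 1.5936
Cpl = (131.07 - 110.1)/(3*1.0102598) = 6.9190
Cpk = min(Cpu, Cpl) = 1.5936

1.5936


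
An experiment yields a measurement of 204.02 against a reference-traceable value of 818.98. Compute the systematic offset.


Systematic error = measured - true
= 204.02 - 818.98
= -614.9600

-614.9600


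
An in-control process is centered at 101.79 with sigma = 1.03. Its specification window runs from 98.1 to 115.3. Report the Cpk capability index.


Cpu = (USL - mean) / (3*sigma) = (115.3 - 101.79) / (3*1.03) = 4.3722
Cpl = (mean - LSL) / (3*sigma) = (101.79 - 98.1) / (3*1.03) = 1.1942
Cpk = min(Cpu, Cpl) = 1.1942

1.1942


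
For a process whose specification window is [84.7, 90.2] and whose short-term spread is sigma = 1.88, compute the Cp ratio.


Cp = (USL - LSL) / (6 * sigma)
= (90.2 - 84.7) / (6 * 1.88)
= 5.5000 / 11.2800
= 0.4876

0.4876


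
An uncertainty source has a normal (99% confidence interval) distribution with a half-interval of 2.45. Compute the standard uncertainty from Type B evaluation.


u_B = half_width / 2.576
u_B = 2.45 / 2.576
u_B = 0.9511

0.9511


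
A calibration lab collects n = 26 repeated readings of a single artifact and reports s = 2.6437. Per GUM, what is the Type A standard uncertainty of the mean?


u_A = s / sqrt(n)
u_A = 2.6437 / sqrt(26)
u_A = 2.6437 / 5.0990195
u_A = 0.5185

0.5185


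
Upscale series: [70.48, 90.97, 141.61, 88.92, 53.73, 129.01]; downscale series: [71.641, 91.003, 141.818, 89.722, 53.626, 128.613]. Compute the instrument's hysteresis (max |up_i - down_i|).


|70.48 - 71.641| = 1.1610
|90.97 - 91.003| = 0.0330
|141.61 - 141.818| = 0.2080
|88.92 - 89.722| = 0.8020
|53.73 - 53.626| = 0.1040
|129.01 - 128.613| = 0.3970
hysteresis = max(diffs) = 1.1610

1.1610


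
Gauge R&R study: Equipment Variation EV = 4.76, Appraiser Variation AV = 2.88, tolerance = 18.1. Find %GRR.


GRR = sqrt(EV^2 + AV^2) = sqrt(4.76^2 + 2.88^2) = 5.5634522
%GRR = GRR / tol * 100 = 5.5634522 / 18.1 * 100
%GRR = 30.7373

30.7373


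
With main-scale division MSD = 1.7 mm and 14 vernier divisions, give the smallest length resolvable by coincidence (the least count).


LC = MSD / n_div
= 1.7 / 14
= 0.1214

0.1214


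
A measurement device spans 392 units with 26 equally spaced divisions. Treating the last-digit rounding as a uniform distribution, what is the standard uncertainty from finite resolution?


resolution = range / divisions
resolution = 392 / 26 = 15.076923
u_res = resolution / (2*sqrt(3))
u_res = 15.076923 / 3.4641016
u_res = 4.3523

4.3523


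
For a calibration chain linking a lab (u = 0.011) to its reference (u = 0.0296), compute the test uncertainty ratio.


TUR = u_lab / u_ref
= 0.011 / 0.0296
= 0.3716

0.3716


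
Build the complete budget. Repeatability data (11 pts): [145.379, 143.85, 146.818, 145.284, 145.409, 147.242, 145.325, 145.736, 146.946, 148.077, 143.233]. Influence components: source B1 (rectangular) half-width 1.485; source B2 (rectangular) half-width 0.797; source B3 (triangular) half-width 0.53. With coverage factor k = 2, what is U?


mean = (145.379 + 143.85 + 146.818 + 145.284 + 145.409 + 147.242 + 145.325 + 145.736 + 146.946 + 148.077 + 143.233) / 11 = 145.7544545
s = sqrt(sum((x - mean)^2)/(n-1)) = 1.4425326
u_A = s / sqrt(n) = 1.4425326 / sqrt(11) = 0.43493994
u_B1 = 1.485 / sqrt(3) = 0.85736515
u_B2 = 0.797 / sqrt(3) = 0.46014816
u_B3 = 0.53 / sqrt(6) = 0.21637159
uc = sqrt(0.43493994^2 + 0.85736515^2 + 0.46014816^2 + 0.21637159^2) = 1.0875664
U = k * uc = 2 * 1.0875664
U = 2.1751

2.1751


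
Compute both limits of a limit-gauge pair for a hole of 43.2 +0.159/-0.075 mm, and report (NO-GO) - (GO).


GO = nominal - lower_tol (smallest hole = maximum material condition)
GO = 43.2 - 0.075 = 43.125
NO-GO = nominal + upper_tol (largest hole = least material condition)
NO-GO = 43.2 + 0.159 = 43.359
spread = NO-GO - GO = 43.359 - 43.125 = 0.2340

0.2340


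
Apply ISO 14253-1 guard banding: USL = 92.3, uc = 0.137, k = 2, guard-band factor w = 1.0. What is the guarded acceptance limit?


U = k * uc = 2 * 0.137 = 0.274
guard band g = w * U = 1.0 * 0.274 = 0.274
AL = USL - g = 92.3 - 0.274
AL = 92.0260

92.0260


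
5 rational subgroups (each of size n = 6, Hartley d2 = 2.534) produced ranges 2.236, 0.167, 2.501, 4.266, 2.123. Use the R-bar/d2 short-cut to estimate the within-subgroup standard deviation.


R_bar = (2.236 + 0.167 + 2.501 + 4.266 + 2.123) / 5
R_bar = 11.293 / 5 = 2.2586
sigma_hat = R_bar / d2 = 2.2586 / 2.534 = 0.8913

0.8913


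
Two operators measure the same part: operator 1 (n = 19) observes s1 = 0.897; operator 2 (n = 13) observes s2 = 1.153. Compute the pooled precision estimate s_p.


s_p = sqrt(((n1-1)*s1^2 + (n2-1)*s2^2) / (n1+n2-2))
numerator = (19-1)*0.897^2 + (13-1)*1.153^2 = 14.482962 + 15.952908 = 30.43587
denominator = 19 + 13 - 2 = 30
s_p^2 = 30.43587 / 30 = 1.014529
s_p = sqrt(1.014529) = 1.0072

1.0072


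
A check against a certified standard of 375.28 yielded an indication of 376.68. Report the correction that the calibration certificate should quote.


Correction = standard - reading
= 375.28 - 376.68
= -1.4000

-1.4000


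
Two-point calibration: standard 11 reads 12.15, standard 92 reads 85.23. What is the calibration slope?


slope = (y2 - y1) / (x2 - x1)
= (85.23 - 12.15) / (92 - 11)
= 73.0800 / 81
= 0.9022

0.9022


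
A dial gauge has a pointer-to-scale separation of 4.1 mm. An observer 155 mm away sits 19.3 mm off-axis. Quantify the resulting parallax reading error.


error = h * offset / d
= 4.1 * 19.3 / 155
= 0.5105

0.5105


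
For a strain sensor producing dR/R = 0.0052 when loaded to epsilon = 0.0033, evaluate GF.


GF = (dR/R) / epsilon
= 0.0052 / 0.0033
= 1.5758

1.5758


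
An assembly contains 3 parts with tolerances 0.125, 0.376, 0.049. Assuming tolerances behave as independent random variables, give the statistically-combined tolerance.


RSS = sqrt(0.125^2 + 0.376^2 + 0.049^2)
= sqrt(0.159402)
= 0.3993

0.3993


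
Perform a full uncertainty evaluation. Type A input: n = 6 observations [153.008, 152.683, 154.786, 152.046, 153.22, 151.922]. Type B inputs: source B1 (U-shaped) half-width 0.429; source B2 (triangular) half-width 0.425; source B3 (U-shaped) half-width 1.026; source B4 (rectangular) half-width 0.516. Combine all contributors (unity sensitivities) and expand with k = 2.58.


mean = (153.008 + 152.683 + 154.786 + 152.046 + 153.22 + 151.922) / 6 = 152.9441667
s = sqrt(sum((x - mean)^2)/(n-1)) = 1.038484
u_A = s / sqrt(n) = 1.038484 / sqrt(6) = 0.42395932
u_B1 = 0.429 / sqrt(2) = 0.30334881
u_B2 = 0.425 / sqrt(6) = 0.17350552
u_B3 = 1.026 / sqrt(2) = 0.72549156
u_B4 = 0.516 / sqrt(3) = 0.29791274
uc = sqrt(0.42395932^2 + 0.30334881^2 + 0.17350552^2 + 0.72549156^2 + 0.29791274^2) = 0.95757829
U = k * uc = 2.58 * 0.95757829
U = 2.4706

2.4706


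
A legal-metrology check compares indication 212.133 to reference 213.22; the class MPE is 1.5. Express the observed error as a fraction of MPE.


e = indication - reference = 212.133 - 213.22 = -1.0870
|e| = 1.0870
ratio = |e| / MPE = 1.0870 / 1.5
ratio = 0.7247

0.7247


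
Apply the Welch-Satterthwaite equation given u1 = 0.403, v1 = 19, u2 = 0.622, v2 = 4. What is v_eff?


uc = sqrt(u1^2 + u2^2) = sqrt(0.403^2 + 0.622^2) = 0.74114304
v_eff = uc^4 / (u1^4/v1 + u2^4/v2)
= 0.74114304^4 / (0.403^4/19 + 0.622^4/4)
= 0.30172281 / 0.038808054
v_eff = 7.7747

7.7747


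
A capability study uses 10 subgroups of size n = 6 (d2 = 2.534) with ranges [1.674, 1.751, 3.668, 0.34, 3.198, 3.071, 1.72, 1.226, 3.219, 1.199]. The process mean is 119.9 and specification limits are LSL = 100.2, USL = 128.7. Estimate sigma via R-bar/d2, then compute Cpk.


R_bar = (1.674 + 1.751 + 3.668 + 0.34 + 3.198 + 3.071 + 1.72 + 1.226 + 3.219 + 1.199) / 10 = 2.1066
sigma = R_bar / d2 = 2.1066 / 2.534 = 0.83133386
Cp = (USL - LSL)/(6*sigma) = (128.7 - 100.2)/(6*0.83133386) = 5.7137
Cpu = (128.7 - 119.9)/(3*0.83133386) = 3.5285
Cpl = (119.9 - 100.2)/(3*0.83133386) = 7.8990
Cpk = min(Cpu, Cpl) = 3.5285

3.5285


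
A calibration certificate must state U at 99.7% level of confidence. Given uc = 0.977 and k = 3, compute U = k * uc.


U = k * uc
U = 3 * 0.977
U = 2.9310

2.9310


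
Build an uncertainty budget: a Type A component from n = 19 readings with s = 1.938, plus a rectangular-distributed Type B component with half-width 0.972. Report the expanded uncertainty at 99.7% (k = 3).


u_A = s / sqrt(n) = 1.938 / sqrt(19) = 0.44460769
u_B = half_width / sqrt(3) = 0.972 / sqrt(3) = 0.56118446
uc = sqrt(u_A^2 + u_B^2) = sqrt(0.44460769^2 + 0.56118446^2) = 0.71596368
U = k * uc = 3 * 0.71596368
U = 2.1479

2.1479


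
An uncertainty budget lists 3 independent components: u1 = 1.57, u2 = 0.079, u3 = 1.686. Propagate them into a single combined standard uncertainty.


uc = sqrt(1.57^2 + 0.079^2 + 1.686^2)
uc = sqrt(5.313737)
uc = 2.3052

2.3052


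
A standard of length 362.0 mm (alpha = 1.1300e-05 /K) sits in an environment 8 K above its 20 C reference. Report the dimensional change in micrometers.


dL = L * alpha * dT
= 362.0 * 1.1300e-05 * 8
= 0.0327248 mm
dL_um = 0.0327248 * 1000 = 32.7248 um

32.7248


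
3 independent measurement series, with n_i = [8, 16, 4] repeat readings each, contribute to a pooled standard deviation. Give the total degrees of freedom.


nu = sum_i (n_i - 1)
nu = ((8 - 1) + (16 - 1) + (4 - 1))
nu = 7 + 15 + 3
nu = 25

25
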